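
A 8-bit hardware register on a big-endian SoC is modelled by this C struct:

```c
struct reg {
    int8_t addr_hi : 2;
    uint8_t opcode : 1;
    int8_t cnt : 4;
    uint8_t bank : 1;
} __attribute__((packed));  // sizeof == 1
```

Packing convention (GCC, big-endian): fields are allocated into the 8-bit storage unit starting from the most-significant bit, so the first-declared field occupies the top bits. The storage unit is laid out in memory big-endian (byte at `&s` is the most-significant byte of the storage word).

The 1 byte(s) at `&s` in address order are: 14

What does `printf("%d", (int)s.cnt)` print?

-6

[0]=0x14 (big-endian) → word 0x14
addr_hi [6+:2] = (word>>6) & 0x3 = 0
opcode [5+:1] = (word>>5) & 0x1 = 0
cnt [1+:4] = (word>>1) & 0xf = 10  ←
bank [0+:1] = (word>>0) & 0x1 = 0
cnt signed 4b, MSB=1: 10 - 16 = -6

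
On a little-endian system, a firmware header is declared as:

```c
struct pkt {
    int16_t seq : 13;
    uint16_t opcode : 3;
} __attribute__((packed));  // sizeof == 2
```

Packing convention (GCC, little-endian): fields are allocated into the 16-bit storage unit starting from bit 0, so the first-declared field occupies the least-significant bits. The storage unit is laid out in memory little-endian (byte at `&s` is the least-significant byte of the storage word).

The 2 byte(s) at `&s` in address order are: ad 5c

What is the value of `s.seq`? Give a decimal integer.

[0]=0xad [1]=0x5c (little-endian) → word 0x5cad
seq [0+:13] = (word>>0) & 0x1fff = 7341  ←
opcode [13+:3] = (word>>13) & 0x7 = 2
seq signed 13b, MSB=1: 7341 - 8192 = -851

-851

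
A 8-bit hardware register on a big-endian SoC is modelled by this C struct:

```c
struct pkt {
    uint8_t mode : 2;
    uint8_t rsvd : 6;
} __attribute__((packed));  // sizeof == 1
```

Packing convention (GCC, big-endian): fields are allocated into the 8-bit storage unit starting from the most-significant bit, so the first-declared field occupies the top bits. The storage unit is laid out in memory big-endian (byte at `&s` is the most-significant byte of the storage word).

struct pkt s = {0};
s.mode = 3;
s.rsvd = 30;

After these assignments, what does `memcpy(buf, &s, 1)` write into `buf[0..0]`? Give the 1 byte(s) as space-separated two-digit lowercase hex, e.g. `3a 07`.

mode (2b) val=3 bits=0x3 at bit 6: 0xc0
rsvd (6b) val=30 bits=0x1e at bit 0: 0xde
word = 0xde → big-endian bytes:
  [0]=0xde

de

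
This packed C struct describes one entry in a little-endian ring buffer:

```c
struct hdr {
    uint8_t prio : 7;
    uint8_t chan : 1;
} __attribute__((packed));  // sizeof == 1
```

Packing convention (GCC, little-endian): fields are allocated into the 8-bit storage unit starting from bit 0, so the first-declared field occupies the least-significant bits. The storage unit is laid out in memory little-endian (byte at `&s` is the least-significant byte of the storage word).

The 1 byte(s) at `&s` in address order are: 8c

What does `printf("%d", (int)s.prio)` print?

12

[0]=0x8c (little-endian) → word 0x8c
prio [0+:7] = (word>>0) & 0x7f = 12  ←
chan [7+:1] = (word>>7) & 0x1 = 1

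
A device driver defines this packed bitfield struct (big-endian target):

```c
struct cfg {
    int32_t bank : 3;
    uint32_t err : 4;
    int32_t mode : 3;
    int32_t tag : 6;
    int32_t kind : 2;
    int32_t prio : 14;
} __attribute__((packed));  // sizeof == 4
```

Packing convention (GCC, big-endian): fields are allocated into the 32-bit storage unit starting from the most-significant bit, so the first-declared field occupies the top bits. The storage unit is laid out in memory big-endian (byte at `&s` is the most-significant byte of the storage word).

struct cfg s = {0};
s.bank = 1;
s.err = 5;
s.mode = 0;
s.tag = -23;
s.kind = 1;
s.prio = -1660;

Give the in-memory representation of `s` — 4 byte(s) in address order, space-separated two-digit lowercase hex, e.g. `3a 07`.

[29+:3] bank=1 & 0x7 = 0x1; word=0x20000000
[25+:4] err=5 & 0xf = 0x5; word=0x2a000000
[22+:3] mode=0 & 0x7 = 0x0; word=0x2a000000
[16+:6] tag=-23 & 0x3f = 0x29; word=0x2a290000
[14+:2] kind=1 & 0x3 = 0x1; word=0x2a294000
[0+:14] prio=-1660 & 0x3fff = 0x3984; word=0x2a297984
word = 0x2a297984 → big-endian bytes:
  [0]=0x2a  [1]=0x29  [2]=0x79  [3]=0x84

2a 29 79 84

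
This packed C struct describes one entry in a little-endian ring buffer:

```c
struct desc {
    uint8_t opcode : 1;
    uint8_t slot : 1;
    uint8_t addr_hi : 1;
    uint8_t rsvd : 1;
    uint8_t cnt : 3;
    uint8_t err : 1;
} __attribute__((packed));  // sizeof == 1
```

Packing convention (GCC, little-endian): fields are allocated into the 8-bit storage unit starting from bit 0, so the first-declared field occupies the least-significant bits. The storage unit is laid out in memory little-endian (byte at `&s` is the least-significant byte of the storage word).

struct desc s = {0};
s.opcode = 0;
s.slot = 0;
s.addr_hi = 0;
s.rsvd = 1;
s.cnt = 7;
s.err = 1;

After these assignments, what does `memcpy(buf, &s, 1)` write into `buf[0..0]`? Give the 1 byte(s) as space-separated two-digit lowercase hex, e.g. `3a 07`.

opcode:1 = 0 → 0x0 << 0 → word 0x00
slot:1 = 0 → 0x0 << 1 → word 0x00
addr_hi:1 = 0 → 0x0 << 2 → word 0x00
rsvd:1 = 1 → 0x1 << 3 → word 0x08
cnt:3 = 7 → 0x7 << 4 → word 0x78
err:1 = 1 → 0x1 << 7 → word 0xf8
word = 0xf8 → little-endian bytes:
  [0]=0xf8

f8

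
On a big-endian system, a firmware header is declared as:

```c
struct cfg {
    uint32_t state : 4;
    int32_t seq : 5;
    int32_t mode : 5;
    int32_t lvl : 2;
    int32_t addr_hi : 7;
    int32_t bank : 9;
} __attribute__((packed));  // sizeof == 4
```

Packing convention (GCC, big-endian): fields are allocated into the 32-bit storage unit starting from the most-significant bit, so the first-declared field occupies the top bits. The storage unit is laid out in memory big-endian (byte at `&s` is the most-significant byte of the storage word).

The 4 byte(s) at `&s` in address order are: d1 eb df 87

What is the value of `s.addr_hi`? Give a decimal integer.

[0]=0xd1 [1]=0xeb [2]=0xdf [3]=0x87 (big-endian) → word 0xd1ebdf87
state:4 @ bit 28 → (0xd1ebdf87>>28)&0xf = 0xd
seq:5 @ bit 23 → (0xd1ebdf87>>23)&0x1f = 0x3
mode:5 @ bit 18 → (0xd1ebdf87>>18)&0x1f = 0x1a
lvl:2 @ bit 16 → (0xd1ebdf87>>16)&0x3 = 0x3
addr_hi:7 @ bit 9 → (0xd1ebdf87>>9)&0x7f = 0x6f  ←
bank:9 @ bit 0 → (0xd1ebdf87>>0)&0x1ff = 0x187
addr_hi signed 7b, MSB=1: 111 - 128 = -17

-17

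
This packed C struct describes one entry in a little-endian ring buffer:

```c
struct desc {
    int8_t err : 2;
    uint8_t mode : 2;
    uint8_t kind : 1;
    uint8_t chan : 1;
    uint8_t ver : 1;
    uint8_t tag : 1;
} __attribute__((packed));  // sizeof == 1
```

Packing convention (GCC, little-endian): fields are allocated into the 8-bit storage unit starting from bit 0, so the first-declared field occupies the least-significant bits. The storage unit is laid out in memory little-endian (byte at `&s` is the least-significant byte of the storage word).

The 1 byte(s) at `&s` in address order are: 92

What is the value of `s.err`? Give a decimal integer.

[0]=0x92 (little-endian) → word 0x92
err:2 @ bit 0 → (0x92>>0)&0x3 = 0x2  ←
mode:2 @ bit 2 → (0x92>>2)&0x3 = 0x0
kind:1 @ bit 4 → (0x92>>4)&0x1 = 0x1
chan:1 @ bit 5 → (0x92>>5)&0x1 = 0x0
ver:1 @ bit 6 → (0x92>>6)&0x1 = 0x0
tag:1 @ bit 7 → (0x92>>7)&0x1 = 0x1
err signed 2b, MSB=1: 2 - 4 = -2

-2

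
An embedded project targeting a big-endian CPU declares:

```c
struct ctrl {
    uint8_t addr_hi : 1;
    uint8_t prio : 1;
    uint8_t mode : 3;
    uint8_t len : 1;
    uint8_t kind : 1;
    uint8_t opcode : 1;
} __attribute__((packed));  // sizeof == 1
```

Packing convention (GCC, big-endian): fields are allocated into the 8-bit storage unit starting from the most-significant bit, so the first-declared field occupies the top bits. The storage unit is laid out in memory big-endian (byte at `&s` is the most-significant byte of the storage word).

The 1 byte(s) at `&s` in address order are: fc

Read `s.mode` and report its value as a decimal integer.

7

[0]=0xfc (big-endian) → word 0xfc
addr_hi:1 @ bit 7 → (0xfc>>7)&0x1 = 0x1
prio:1 @ bit 6 → (0xfc>>6)&0x1 = 0x1
mode:3 @ bit 3 → (0xfc>>3)&0x7 = 0x7  ←
len:1 @ bit 2 → (0xfc>>2)&0x1 = 0x1
kind:1 @ bit 1 → (0xfc>>1)&0x1 = 0x0
opcode:1 @ bit 0 → (0xfc>>0)&0x1 = 0x0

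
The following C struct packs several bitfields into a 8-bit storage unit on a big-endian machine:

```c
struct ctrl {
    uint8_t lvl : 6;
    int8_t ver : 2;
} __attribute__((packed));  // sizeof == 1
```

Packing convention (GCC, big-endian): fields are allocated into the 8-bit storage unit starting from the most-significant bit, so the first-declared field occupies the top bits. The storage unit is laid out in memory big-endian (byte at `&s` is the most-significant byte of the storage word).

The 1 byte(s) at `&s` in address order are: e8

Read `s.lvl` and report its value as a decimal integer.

58

[0]=0xe8 (big-endian) → word 0xe8
lvl [2+:6] = (word>>2) & 0x3f = 58  ←
ver [0+:2] = (word>>0) & 0x3 = 0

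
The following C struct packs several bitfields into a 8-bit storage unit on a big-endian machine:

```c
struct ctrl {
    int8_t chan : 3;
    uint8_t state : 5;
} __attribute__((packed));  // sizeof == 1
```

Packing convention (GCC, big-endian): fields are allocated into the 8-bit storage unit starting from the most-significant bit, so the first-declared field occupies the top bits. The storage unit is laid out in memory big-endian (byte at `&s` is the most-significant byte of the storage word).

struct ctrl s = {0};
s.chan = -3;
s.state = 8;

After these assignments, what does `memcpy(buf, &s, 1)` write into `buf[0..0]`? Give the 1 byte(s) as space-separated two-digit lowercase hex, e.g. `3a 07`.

a8

chan:3 = -3 → 0x5 << 5 → word 0xa0
state:5 = 8 → 0x8 << 0 → word 0xa8
word = 0xa8 → big-endian bytes:
  [0]=0xa8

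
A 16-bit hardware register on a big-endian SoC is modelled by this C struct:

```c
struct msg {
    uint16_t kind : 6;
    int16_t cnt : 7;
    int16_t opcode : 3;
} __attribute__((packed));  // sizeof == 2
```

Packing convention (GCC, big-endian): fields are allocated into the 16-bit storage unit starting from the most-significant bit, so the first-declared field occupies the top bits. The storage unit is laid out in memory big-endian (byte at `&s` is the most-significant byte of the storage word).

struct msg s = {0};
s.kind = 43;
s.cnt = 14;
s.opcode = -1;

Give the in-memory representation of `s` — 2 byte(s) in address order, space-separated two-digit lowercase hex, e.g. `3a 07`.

kind:6 = 43 → 0x2b << 10 → word 0xac00
cnt:7 = 14 → 0xe << 3 → word 0xac70
opcode:3 = -1 → 0x7 << 0 → word 0xac77
word = 0xac77 → big-endian bytes:
  [0]=0xac  [1]=0x77

ac 77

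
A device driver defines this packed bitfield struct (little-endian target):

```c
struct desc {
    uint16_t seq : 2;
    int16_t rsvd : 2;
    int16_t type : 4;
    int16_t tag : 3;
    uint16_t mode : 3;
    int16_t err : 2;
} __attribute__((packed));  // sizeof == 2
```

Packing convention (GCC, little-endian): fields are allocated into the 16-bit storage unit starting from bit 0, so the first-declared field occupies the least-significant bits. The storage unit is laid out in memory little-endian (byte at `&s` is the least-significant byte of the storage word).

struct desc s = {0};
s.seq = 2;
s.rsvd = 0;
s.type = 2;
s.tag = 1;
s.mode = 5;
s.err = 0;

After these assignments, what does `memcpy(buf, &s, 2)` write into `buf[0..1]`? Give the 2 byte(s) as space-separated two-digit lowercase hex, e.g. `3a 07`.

22 29

seq (2b) val=2 bits=0x2 at bit 0: 0x0002
rsvd (2b) val=0 bits=0x0 at bit 2: 0x0002
type (4b) val=2 bits=0x2 at bit 4: 0x0022
tag (3b) val=1 bits=0x1 at bit 8: 0x0122
mode (3b) val=5 bits=0x5 at bit 11: 0x2922
err (2b) val=0 bits=0x0 at bit 14: 0x2922
word = 0x2922 → little-endian bytes:
  [0]=0x22  [1]=0x29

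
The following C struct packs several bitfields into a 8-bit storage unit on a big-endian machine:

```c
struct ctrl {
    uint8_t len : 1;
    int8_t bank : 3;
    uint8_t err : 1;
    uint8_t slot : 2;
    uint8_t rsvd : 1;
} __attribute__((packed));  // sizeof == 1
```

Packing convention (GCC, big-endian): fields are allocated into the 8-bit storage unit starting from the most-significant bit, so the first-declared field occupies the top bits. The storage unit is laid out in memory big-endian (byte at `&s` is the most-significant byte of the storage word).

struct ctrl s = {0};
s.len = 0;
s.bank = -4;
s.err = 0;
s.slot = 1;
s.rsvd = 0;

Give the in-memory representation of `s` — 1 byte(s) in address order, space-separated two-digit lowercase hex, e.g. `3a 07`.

42

len:1 = 0 → 0x0 << 7 → word 0x00
bank:3 = -4 → 0x4 << 4 → word 0x40
err:1 = 0 → 0x0 << 3 → word 0x40
slot:2 = 1 → 0x1 << 1 → word 0x42
rsvd:1 = 0 → 0x0 << 0 → word 0x42
word = 0x42 → big-endian bytes:
  [0]=0x42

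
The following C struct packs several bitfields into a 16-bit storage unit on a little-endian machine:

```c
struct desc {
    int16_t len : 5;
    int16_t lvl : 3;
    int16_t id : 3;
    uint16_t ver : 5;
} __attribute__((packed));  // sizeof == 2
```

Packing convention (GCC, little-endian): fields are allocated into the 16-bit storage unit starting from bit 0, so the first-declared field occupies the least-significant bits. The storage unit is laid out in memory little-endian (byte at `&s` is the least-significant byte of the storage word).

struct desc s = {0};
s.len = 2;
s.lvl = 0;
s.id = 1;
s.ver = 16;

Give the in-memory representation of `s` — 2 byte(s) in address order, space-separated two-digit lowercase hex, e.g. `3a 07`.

len:5 = 2 → 0x2 << 0 → word 0x0002
lvl:3 = 0 → 0x0 << 5 → word 0x0002
id:3 = 1 → 0x1 << 8 → word 0x0102
ver:5 = 16 → 0x10 << 11 → word 0x8102
word = 0x8102 → little-endian bytes:
  [0]=0x02  [1]=0x81

02 81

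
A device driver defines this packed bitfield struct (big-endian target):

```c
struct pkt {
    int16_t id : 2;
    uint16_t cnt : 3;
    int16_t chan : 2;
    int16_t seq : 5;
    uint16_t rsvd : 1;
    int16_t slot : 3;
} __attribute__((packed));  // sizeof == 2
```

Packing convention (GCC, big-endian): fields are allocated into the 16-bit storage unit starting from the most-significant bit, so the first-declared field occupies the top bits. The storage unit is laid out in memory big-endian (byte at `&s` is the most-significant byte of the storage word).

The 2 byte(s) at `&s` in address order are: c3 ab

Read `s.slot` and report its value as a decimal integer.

3

[0]=0xc3 [1]=0xab (big-endian) → word 0xc3ab
id:2 @ bit 14 → (0xc3ab>>14)&0x3 = 0x3
cnt:3 @ bit 11 → (0xc3ab>>11)&0x7 = 0x0
chan:2 @ bit 9 → (0xc3ab>>9)&0x3 = 0x1
seq:5 @ bit 4 → (0xc3ab>>4)&0x1f = 0x1a
rsvd:1 @ bit 3 → (0xc3ab>>3)&0x1 = 0x1
slot:3 @ bit 0 → (0xc3ab>>0)&0x7 = 0x3  ←
slot signed 3b, MSB=0: value = 3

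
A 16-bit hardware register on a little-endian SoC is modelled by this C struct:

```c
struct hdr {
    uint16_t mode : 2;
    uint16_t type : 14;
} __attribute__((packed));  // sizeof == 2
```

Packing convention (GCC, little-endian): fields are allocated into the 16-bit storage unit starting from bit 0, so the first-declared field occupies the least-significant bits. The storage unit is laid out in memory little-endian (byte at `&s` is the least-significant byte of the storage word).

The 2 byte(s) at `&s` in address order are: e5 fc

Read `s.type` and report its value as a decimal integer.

[0]=0xe5 [1]=0xfc (little-endian) → word 0xfce5
mode [0+:2] = (word>>0) & 0x3 = 1
type [2+:14] = (word>>2) & 0x3fff = 16185  ←

16185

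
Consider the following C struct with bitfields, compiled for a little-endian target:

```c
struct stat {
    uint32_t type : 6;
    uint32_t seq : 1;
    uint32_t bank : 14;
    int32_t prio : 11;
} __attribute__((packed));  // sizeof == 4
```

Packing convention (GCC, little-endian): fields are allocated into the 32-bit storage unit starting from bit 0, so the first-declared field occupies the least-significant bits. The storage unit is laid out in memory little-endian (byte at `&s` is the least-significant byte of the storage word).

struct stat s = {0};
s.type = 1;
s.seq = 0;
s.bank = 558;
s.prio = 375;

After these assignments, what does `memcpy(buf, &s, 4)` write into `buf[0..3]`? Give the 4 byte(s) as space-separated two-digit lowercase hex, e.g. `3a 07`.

type (6b) val=1 bits=0x1 at bit 0: 0x00000001
seq (1b) val=0 bits=0x0 at bit 6: 0x00000001
bank (14b) val=558 bits=0x22e at bit 7: 0x00011701
prio (11b) val=375 bits=0x177 at bit 21: 0x2ee11701
word = 0x2ee11701 → little-endian bytes:
  [0]=0x01  [1]=0x17  [2]=0xe1  [3]=0x2e

01 17 e1 2e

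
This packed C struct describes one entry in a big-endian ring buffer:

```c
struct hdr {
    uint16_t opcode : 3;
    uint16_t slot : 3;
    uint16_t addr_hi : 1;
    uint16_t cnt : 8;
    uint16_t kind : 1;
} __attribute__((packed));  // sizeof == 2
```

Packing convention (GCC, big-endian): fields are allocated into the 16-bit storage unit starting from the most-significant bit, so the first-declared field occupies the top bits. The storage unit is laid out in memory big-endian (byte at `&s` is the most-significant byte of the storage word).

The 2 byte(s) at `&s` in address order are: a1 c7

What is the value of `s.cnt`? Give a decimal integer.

[0]=0xa1 [1]=0xc7 (big-endian) → word 0xa1c7
opcode [13+:3] = (word>>13) & 0x7 = 5
slot [10+:3] = (word>>10) & 0x7 = 0
addr_hi [9+:1] = (word>>9) & 0x1 = 0
cnt [1+:8] = (word>>1) & 0xff = 227  ←
kind [0+:1] = (word>>0) & 0x1 = 1

227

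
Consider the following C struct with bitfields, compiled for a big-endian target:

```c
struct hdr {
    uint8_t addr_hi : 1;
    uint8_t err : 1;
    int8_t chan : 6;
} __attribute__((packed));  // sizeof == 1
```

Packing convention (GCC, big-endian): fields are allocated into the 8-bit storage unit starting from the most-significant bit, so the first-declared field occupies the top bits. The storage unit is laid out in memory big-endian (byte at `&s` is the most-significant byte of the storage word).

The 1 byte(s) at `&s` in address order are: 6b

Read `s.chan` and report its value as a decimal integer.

[0]=0x6b (big-endian) → word 0x6b
addr_hi [7+:1] = (word>>7) & 0x1 = 0
err [6+:1] = (word>>6) & 0x1 = 1
chan [0+:6] = (word>>0) & 0x3f = 43  ←
chan signed 6b, MSB=1: 43 - 64 = -21

-21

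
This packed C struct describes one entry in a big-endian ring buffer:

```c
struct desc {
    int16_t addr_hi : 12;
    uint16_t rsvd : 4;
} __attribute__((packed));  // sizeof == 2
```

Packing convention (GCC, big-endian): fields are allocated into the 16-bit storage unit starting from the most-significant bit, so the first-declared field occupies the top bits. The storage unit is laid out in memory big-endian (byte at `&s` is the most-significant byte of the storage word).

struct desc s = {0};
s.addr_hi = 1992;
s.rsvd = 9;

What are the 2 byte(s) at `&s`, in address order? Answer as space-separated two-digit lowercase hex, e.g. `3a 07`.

[4+:12] addr_hi=1992 & 0xfff = 0x7c8; word=0x7c80
[0+:4] rsvd=9 & 0xf = 0x9; word=0x7c89
word = 0x7c89 → big-endian bytes:
  [0]=0x7c  [1]=0x89

7c 89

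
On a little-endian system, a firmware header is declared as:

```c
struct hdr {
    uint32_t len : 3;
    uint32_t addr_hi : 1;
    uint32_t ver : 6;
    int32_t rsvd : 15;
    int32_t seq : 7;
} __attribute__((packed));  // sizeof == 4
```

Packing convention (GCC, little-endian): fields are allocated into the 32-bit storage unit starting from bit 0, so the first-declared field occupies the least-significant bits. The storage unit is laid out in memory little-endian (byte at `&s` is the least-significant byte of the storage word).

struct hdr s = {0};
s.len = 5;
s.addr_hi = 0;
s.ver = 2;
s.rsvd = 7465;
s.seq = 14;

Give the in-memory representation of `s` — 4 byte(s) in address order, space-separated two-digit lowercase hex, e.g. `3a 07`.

25 a4 74 1c

[0+:3] len=5 & 0x7 = 0x5; word=0x00000005
[3+:1] addr_hi=0 & 0x1 = 0x0; word=0x00000005
[4+:6] ver=2 & 0x3f = 0x2; word=0x00000025
[10+:15] rsvd=7465 & 0x7fff = 0x1d29; word=0x0074a425
[25+:7] seq=14 & 0x7f = 0xe; word=0x1c74a425
word = 0x1c74a425 → little-endian bytes:
  [0]=0x25  [1]=0xa4  [2]=0x74  [3]=0x1c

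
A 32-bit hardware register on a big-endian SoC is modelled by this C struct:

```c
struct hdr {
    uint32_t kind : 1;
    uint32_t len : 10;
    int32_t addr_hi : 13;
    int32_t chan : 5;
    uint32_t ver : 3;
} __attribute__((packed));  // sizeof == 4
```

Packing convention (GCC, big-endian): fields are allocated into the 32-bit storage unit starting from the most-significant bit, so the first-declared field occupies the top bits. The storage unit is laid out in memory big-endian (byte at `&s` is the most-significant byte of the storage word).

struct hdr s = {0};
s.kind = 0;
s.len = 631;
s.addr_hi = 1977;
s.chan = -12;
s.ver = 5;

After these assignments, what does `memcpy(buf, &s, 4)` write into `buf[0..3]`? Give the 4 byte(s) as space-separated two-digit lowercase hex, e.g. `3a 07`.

kind:1 = 0 → 0x0 << 31 → word 0x00000000
len:10 = 631 → 0x277 << 21 → word 0x4ee00000
addr_hi:13 = 1977 → 0x7b9 << 8 → word 0x4ee7b900
chan:5 = -12 → 0x14 << 3 → word 0x4ee7b9a0
ver:3 = 5 → 0x5 << 0 → word 0x4ee7b9a5
word = 0x4ee7b9a5 → big-endian bytes:
  [0]=0x4e  [1]=0xe7  [2]=0xb9  [3]=0xa5

4e e7 b9 a5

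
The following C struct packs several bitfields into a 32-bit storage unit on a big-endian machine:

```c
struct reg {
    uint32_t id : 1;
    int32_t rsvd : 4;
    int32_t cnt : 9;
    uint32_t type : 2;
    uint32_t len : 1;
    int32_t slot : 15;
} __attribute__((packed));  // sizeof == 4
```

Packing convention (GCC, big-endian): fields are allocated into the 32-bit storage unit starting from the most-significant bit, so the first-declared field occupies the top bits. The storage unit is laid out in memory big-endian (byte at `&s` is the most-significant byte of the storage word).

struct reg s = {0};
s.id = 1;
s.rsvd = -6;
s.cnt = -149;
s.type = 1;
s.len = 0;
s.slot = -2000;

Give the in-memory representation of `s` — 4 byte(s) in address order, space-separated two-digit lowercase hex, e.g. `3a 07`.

d5 ad 78 30

[31+:1] id=1 & 0x1 = 0x1; word=0x80000000
[27+:4] rsvd=-6 & 0xf = 0xa; word=0xd0000000
[18+:9] cnt=-149 & 0x1ff = 0x16b; word=0xd5ac0000
[16+:2] type=1 & 0x3 = 0x1; word=0xd5ad0000
[15+:1] len=0 & 0x1 = 0x0; word=0xd5ad0000
[0+:15] slot=-2000 & 0x7fff = 0x7830; word=0xd5ad7830
word = 0xd5ad7830 → big-endian bytes:
  [0]=0xd5  [1]=0xad  [2]=0x78  [3]=0x30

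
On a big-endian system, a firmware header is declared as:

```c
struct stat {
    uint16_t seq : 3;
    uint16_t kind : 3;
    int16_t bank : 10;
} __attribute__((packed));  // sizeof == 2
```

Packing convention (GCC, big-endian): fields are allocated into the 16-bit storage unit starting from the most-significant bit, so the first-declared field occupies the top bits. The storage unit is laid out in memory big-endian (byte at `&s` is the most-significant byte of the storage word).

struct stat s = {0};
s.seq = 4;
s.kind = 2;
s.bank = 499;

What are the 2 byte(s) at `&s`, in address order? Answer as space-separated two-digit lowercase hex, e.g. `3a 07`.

seq:3 = 4 → 0x4 << 13 → word 0x8000
kind:3 = 2 → 0x2 << 10 → word 0x8800
bank:10 = 499 → 0x1f3 << 0 → word 0x89f3
word = 0x89f3 → big-endian bytes:
  [0]=0x89  [1]=0xf3

89 f3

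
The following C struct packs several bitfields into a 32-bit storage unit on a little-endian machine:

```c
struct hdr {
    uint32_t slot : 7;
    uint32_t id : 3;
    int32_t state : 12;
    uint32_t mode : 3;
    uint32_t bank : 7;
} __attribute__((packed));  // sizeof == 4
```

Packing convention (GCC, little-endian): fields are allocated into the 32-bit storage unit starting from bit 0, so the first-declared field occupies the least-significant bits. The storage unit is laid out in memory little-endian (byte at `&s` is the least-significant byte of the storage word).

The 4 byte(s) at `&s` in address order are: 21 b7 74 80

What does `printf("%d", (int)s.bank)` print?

64

[0]=0x21 [1]=0xb7 [2]=0x74 [3]=0x80 (little-endian) → word 0x8074b721
slot [0+:7] = (word>>0) & 0x7f = 33
id [7+:3] = (word>>7) & 0x7 = 6
state [10+:12] = (word>>10) & 0xfff = 3373
mode [22+:3] = (word>>22) & 0x7 = 1
bank [25+:7] = (word>>25) & 0x7f = 64  ←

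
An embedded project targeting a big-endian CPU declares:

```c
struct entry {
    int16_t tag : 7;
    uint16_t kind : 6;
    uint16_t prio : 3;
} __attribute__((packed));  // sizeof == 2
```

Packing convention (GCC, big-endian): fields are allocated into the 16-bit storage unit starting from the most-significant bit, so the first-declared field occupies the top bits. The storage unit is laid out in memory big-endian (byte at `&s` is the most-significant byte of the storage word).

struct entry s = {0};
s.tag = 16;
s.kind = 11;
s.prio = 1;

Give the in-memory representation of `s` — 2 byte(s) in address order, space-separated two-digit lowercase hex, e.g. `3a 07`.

20 59

tag:7 = 16 → 0x10 << 9 → word 0x2000
kind:6 = 11 → 0xb << 3 → word 0x2058
prio:3 = 1 → 0x1 << 0 → word 0x2059
word = 0x2059 → big-endian bytes:
  [0]=0x20  [1]=0x59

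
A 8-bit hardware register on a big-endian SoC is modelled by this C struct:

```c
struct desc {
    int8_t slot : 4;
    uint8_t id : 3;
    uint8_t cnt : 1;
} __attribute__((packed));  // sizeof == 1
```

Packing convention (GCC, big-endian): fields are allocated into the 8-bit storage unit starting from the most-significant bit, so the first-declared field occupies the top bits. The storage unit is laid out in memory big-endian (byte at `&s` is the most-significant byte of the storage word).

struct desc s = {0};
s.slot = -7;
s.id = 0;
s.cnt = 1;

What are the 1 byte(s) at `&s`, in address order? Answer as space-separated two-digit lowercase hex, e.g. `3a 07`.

slot:4 = -7 → 0x9 << 4 → word 0x90
id:3 = 0 → 0x0 << 1 → word 0x90
cnt:1 = 1 → 0x1 << 0 → word 0x91
word = 0x91 → big-endian bytes:
  [0]=0x91

91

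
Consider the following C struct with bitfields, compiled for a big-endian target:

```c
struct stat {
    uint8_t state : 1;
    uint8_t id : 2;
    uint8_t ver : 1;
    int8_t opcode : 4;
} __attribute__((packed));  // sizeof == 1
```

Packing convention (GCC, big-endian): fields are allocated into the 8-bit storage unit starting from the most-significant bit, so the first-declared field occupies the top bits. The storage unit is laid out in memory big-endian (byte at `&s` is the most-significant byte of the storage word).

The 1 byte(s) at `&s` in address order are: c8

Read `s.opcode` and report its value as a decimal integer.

[0]=0xc8 (big-endian) → word 0xc8
state [7+:1] = (word>>7) & 0x1 = 1
id [5+:2] = (word>>5) & 0x3 = 2
ver [4+:1] = (word>>4) & 0x1 = 0
opcode [0+:4] = (word>>0) & 0xf = 8  ←
opcode signed 4b, MSB=1: 8 - 16 = -8

-8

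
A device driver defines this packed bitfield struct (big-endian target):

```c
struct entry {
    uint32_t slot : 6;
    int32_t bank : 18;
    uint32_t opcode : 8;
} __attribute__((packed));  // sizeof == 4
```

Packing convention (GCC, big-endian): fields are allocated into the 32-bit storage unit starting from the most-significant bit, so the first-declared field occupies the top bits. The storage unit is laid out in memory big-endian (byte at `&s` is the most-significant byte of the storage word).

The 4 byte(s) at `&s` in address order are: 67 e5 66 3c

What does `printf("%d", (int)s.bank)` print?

[0]=0x67 [1]=0xe5 [2]=0x66 [3]=0x3c (big-endian) → word 0x67e5663c
slot:6 @ bit 26 → (0x67e5663c>>26)&0x3f = 0x19
bank:18 @ bit 8 → (0x67e5663c>>8)&0x3ffff = 0x3e566  ←
opcode:8 @ bit 0 → (0x67e5663c>>0)&0xff = 0x3c
bank signed 18b, MSB=1: 255334 - 262144 = -6810

-6810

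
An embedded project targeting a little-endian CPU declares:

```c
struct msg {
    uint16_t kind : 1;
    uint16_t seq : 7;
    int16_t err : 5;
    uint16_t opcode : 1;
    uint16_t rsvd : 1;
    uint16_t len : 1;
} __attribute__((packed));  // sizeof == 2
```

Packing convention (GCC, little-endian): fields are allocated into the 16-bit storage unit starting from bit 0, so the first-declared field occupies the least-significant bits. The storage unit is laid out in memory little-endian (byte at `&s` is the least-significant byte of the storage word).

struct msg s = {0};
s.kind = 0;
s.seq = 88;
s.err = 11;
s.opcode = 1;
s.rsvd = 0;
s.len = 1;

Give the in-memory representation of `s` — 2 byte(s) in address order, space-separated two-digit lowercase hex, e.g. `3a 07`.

b0 ab

kind (1b) val=0 bits=0x0 at bit 0: 0x0000
seq (7b) val=88 bits=0x58 at bit 1: 0x00b0
err (5b) val=11 bits=0xb at bit 8: 0x0bb0
opcode (1b) val=1 bits=0x1 at bit 13: 0x2bb0
rsvd (1b) val=0 bits=0x0 at bit 14: 0x2bb0
len (1b) val=1 bits=0x1 at bit 15: 0xabb0
word = 0xabb0 → little-endian bytes:
  [0]=0xb0  [1]=0xab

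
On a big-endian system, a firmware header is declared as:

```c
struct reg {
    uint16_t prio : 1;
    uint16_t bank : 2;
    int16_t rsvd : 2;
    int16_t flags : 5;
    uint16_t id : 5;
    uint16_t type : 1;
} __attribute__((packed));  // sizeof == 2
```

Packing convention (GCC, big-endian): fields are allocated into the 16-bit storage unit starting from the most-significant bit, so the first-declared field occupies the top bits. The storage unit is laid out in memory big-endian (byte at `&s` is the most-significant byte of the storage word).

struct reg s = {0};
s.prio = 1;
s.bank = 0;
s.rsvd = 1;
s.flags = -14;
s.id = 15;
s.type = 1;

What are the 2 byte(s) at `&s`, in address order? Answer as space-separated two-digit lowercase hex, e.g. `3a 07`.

prio:1 = 1 → 0x1 << 15 → word 0x8000
bank:2 = 0 → 0x0 << 13 → word 0x8000
rsvd:2 = 1 → 0x1 << 11 → word 0x8800
flags:5 = -14 → 0x12 << 6 → word 0x8c80
id:5 = 15 → 0xf << 1 → word 0x8c9e
type:1 = 1 → 0x1 << 0 → word 0x8c9f
word = 0x8c9f → big-endian bytes:
  [0]=0x8c  [1]=0x9f

8c 9f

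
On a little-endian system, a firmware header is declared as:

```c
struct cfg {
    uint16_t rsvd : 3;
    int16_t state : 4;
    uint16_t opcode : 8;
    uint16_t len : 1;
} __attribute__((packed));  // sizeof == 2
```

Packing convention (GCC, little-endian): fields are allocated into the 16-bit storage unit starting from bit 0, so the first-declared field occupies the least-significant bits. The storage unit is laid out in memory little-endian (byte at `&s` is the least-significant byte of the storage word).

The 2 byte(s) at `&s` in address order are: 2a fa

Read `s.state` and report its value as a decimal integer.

5

[0]=0x2a [1]=0xfa (little-endian) → word 0xfa2a
rsvd:3 @ bit 0 → (0xfa2a>>0)&0x7 = 0x2
state:4 @ bit 3 → (0xfa2a>>3)&0xf = 0x5  ←
opcode:8 @ bit 7 → (0xfa2a>>7)&0xff = 0xf4
len:1 @ bit 15 → (0xfa2a>>15)&0x1 = 0x1
state signed 4b, MSB=0: value = 5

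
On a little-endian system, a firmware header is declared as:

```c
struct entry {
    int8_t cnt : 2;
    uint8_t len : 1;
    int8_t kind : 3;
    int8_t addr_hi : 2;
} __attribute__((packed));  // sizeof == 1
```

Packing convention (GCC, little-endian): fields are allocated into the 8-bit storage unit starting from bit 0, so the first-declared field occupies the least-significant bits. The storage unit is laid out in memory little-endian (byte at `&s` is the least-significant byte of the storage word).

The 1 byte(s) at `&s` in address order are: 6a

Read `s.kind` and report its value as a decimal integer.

-3

[0]=0x6a (little-endian) → word 0x6a
cnt [0+:2] = (word>>0) & 0x3 = 2
len [2+:1] = (word>>2) & 0x1 = 0
kind [3+:3] = (word>>3) & 0x7 = 5  ←
addr_hi [6+:2] = (word>>6) & 0x3 = 1
kind signed 3b, MSB=1: 5 - 8 = -3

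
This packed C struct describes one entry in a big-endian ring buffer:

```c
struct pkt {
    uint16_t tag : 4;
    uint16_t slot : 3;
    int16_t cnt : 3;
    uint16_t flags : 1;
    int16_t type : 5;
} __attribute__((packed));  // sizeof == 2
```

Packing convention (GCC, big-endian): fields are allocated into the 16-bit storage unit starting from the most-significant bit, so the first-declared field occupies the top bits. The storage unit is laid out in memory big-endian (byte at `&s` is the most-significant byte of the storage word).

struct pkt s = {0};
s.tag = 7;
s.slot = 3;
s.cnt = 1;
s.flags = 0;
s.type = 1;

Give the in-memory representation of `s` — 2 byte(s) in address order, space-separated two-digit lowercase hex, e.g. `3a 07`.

tag (4b) val=7 bits=0x7 at bit 12: 0x7000
slot (3b) val=3 bits=0x3 at bit 9: 0x7600
cnt (3b) val=1 bits=0x1 at bit 6: 0x7640
flags (1b) val=0 bits=0x0 at bit 5: 0x7640
type (5b) val=1 bits=0x1 at bit 0: 0x7641
word = 0x7641 → big-endian bytes:
  [0]=0x76  [1]=0x41

76 41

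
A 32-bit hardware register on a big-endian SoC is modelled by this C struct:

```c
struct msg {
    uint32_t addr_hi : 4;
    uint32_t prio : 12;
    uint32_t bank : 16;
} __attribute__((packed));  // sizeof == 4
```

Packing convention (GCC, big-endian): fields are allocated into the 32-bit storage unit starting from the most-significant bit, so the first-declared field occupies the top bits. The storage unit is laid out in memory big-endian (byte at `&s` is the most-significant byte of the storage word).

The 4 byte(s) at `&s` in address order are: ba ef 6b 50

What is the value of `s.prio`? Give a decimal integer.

[0]=0xba [1]=0xef [2]=0x6b [3]=0x50 (big-endian) → word 0xbaef6b50
addr_hi:4 @ bit 28 → (0xbaef6b50>>28)&0xf = 0xb
prio:12 @ bit 16 → (0xbaef6b50>>16)&0xfff = 0xaef  ←
bank:16 @ bit 0 → (0xbaef6b50>>0)&0xffff = 0x6b50

2799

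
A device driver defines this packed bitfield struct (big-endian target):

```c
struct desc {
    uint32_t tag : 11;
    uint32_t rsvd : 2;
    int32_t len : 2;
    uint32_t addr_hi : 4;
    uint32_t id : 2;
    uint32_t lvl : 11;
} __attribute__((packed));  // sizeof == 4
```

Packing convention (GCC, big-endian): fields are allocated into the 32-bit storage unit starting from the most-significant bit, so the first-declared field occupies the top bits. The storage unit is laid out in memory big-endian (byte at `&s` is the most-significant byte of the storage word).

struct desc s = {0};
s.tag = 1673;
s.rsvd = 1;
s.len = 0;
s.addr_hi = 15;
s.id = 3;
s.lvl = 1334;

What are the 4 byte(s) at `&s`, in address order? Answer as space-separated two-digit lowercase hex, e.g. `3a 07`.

d1 29 fd 36

tag (11b) val=1673 bits=0x689 at bit 21: 0xd1200000
rsvd (2b) val=1 bits=0x1 at bit 19: 0xd1280000
len (2b) val=0 bits=0x0 at bit 17: 0xd1280000
addr_hi (4b) val=15 bits=0xf at bit 13: 0xd129e000
id (2b) val=3 bits=0x3 at bit 11: 0xd129f800
lvl (11b) val=1334 bits=0x536 at bit 0: 0xd129fd36
word = 0xd129fd36 → big-endian bytes:
  [0]=0xd1  [1]=0x29  [2]=0xfd  [3]=0x36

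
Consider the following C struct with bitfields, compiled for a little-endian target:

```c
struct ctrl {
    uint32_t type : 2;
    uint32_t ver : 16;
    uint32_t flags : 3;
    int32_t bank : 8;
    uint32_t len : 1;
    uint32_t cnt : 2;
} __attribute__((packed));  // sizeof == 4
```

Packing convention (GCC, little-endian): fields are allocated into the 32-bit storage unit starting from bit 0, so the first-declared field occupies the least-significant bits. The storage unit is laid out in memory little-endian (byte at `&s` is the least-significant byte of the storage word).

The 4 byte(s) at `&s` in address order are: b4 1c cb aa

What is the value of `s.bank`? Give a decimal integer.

86

[0]=0xb4 [1]=0x1c [2]=0xcb [3]=0xaa (little-endian) → word 0xaacb1cb4
type [0+:2] = (word>>0) & 0x3 = 0
ver [2+:16] = (word>>2) & 0xffff = 50989
flags [18+:3] = (word>>18) & 0x7 = 2
bank [21+:8] = (word>>21) & 0xff = 86  ←
len [29+:1] = (word>>29) & 0x1 = 1
cnt [30+:2] = (word>>30) & 0x3 = 2
bank signed 8b, MSB=0: value = 86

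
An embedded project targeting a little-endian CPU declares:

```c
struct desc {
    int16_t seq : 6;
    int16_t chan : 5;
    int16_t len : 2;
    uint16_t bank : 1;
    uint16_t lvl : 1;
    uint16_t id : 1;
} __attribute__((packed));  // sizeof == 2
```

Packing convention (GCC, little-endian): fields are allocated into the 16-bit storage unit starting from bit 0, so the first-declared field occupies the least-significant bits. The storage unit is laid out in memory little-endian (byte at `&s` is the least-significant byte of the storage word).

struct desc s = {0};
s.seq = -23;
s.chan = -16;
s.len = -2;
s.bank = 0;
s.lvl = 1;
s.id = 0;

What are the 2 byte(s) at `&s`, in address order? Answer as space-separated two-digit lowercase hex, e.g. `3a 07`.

[0+:6] seq=-23 & 0x3f = 0x29; word=0x0029
[6+:5] chan=-16 & 0x1f = 0x10; word=0x0429
[11+:2] len=-2 & 0x3 = 0x2; word=0x1429
[13+:1] bank=0 & 0x1 = 0x0; word=0x1429
[14+:1] lvl=1 & 0x1 = 0x1; word=0x5429
[15+:1] id=0 & 0x1 = 0x0; word=0x5429
word = 0x5429 → little-endian bytes:
  [0]=0x29  [1]=0x54

29 54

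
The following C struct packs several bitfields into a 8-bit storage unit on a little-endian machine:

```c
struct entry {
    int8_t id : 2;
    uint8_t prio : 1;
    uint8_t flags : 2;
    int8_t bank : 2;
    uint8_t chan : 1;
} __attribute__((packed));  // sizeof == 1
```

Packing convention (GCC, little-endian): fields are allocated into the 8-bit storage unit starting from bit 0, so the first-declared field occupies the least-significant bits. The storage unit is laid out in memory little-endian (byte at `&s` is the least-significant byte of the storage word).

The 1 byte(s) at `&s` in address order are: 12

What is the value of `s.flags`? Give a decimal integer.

[0]=0x12 (little-endian) → word 0x12
id:2 @ bit 0 → (0x12>>0)&0x3 = 0x2
prio:1 @ bit 2 → (0x12>>2)&0x1 = 0x0
flags:2 @ bit 3 → (0x12>>3)&0x3 = 0x2  ←
bank:2 @ bit 5 → (0x12>>5)&0x3 = 0x0
chan:1 @ bit 7 → (0x12>>7)&0x1 = 0x0

2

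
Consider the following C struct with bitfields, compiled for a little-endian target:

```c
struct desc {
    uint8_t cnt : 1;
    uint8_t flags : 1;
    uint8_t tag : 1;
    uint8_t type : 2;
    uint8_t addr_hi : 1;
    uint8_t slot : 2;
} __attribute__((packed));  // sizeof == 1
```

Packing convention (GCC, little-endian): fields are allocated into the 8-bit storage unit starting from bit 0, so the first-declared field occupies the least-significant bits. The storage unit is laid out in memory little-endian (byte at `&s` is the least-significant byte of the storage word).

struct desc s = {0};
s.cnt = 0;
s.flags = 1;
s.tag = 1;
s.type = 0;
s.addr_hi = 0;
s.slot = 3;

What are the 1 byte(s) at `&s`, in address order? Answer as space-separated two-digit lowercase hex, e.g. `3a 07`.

c6

cnt:1 = 0 → 0x0 << 0 → word 0x00
flags:1 = 1 → 0x1 << 1 → word 0x02
tag:1 = 1 → 0x1 << 2 → word 0x06
type:2 = 0 → 0x0 << 3 → word 0x06
addr_hi:1 = 0 → 0x0 << 5 → word 0x06
slot:2 = 3 → 0x3 << 6 → word 0xc6
word = 0xc6 → little-endian bytes:
  [0]=0xc6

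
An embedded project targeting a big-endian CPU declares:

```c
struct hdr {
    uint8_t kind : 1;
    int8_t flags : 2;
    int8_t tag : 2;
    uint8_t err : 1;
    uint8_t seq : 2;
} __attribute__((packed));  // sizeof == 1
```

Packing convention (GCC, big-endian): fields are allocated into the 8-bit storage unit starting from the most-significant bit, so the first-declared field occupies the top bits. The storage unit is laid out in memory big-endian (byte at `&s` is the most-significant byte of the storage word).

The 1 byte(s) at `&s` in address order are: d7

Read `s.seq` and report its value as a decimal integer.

[0]=0xd7 (big-endian) → word 0xd7
kind [7+:1] = (word>>7) & 0x1 = 1
flags [5+:2] = (word>>5) & 0x3 = 2
tag [3+:2] = (word>>3) & 0x3 = 2
err [2+:1] = (word>>2) & 0x1 = 1
seq [0+:2] = (word>>0) & 0x3 = 3  ←

3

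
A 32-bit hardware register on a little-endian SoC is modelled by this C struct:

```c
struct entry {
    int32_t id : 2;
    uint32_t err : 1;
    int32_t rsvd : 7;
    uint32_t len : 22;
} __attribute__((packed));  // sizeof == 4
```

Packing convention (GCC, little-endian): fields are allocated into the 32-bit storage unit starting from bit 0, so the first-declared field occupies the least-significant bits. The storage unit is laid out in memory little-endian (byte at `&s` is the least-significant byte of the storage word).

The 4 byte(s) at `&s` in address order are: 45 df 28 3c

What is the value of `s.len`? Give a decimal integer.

985655

[0]=0x45 [1]=0xdf [2]=0x28 [3]=0x3c (little-endian) → word 0x3c28df45
id:2 @ bit 0 → (0x3c28df45>>0)&0x3 = 0x1
err:1 @ bit 2 → (0x3c28df45>>2)&0x1 = 0x1
rsvd:7 @ bit 3 → (0x3c28df45>>3)&0x7f = 0x68
len:22 @ bit 10 → (0x3c28df45>>10)&0x3fffff = 0xf0a37  ←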